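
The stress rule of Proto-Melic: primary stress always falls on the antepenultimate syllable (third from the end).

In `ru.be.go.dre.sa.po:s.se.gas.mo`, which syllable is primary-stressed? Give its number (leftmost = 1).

7

The word has 9 syllables; the antepenultimate syllable (third from the end) is syllable 7 (se).
Primary stress: syllable 7 → ru.be.go.dre.sa.po:s.ˈse.gas.mo.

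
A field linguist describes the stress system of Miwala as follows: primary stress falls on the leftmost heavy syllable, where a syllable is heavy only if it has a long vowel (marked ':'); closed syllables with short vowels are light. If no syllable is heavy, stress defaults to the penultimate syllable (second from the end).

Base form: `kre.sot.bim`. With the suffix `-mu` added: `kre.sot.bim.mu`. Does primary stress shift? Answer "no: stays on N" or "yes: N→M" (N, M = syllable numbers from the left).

yes: 2→3

Base `kre.sot.bim` (3 syllables):
  Weights: 1 kre L, 2 sot L, 3 bim L.
  No heavy syllable in the domain; default to the penultimate syllable (second from the end) = syllable 2.
  → primary stress on syllable 2.
Suffixed `kre.sot.bim.mu` (4 syllables):
  Weights: 1 kre L, 2 sot L, 3 bim L, 4 mu L.
  No heavy syllable in the domain; default to the penultimate syllable (second from the end) = syllable 3.
  → primary stress on syllable 3.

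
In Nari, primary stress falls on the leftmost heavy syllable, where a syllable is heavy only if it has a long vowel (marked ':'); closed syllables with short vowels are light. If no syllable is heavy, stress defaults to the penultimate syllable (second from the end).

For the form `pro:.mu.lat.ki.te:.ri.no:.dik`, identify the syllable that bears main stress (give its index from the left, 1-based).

1

Weights: 1 pro: H, 2 mu L, 3 lat L, 4 ki L, 5 te: H, 6 ri L, 7 no: H, 8 dik L.
Heavy syllables in the domain: 1, 5, 7. The leftmost is syllable 1 (pro:).
Primary stress: syllable 1 → ˈpro:.mu.lat.ki.te:.ri.no:.dik.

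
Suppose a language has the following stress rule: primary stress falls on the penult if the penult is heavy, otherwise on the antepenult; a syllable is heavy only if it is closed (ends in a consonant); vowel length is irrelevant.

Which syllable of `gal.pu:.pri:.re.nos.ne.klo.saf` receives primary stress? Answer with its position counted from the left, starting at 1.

6

Weights: 6 ne L, 7 klo L, 8 saf H.
The penult (syllable 7, klo) is light, so stress falls on the antepenult (syllable 6, ne).
Primary stress: syllable 6 → gal.pu:.pri:.re.nos.ˈne.klo.saf.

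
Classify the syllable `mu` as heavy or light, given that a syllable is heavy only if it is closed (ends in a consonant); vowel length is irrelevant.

light

`mu`: short vowel, open (no coda). Open (no coda) → light.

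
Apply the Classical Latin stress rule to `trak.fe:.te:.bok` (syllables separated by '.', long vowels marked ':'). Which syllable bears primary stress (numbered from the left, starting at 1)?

Classical Latin: stress the penult if heavy (long vowel or closed), else the antepenult.
Weights: 2 fe: H, 3 te: H, 4 bok H.
The penult (syllable 3, te:) is heavy, so it takes stress.
Stress on syllable 3: trak.fe:.ˈte:.bok.

3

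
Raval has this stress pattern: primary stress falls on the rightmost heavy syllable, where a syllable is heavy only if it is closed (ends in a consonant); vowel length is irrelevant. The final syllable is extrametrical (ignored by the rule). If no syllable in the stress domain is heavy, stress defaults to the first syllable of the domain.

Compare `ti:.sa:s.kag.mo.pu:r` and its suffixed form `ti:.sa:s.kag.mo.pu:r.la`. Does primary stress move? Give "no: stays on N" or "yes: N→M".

Base `ti:.sa:s.kag.mo.pu:r` (5 syllables):
  The final syllable (5, pu:r) is extrametrical; the stress domain is syllables 1–4.
  Weights: 1 ti: L, 2 sa:s H, 3 kag H, 4 mo L.
  Heavy syllables in the domain: 2, 3. The rightmost is syllable 3 (kag).
  → primary stress on syllable 3.
Suffixed `ti:.sa:s.kag.mo.pu:r.la` (6 syllables):
  The final syllable (6, la) is extrametrical; the stress domain is syllables 1–5.
  Weights: 1 ti: L, 2 sa:s H, 3 kag H, 4 mo L, 5 pu:r H.
  Heavy syllables in the domain: 2, 3, 5. The rightmost is syllable 5 (pu:r).
  → primary stress on syllable 5.

yes: 3→5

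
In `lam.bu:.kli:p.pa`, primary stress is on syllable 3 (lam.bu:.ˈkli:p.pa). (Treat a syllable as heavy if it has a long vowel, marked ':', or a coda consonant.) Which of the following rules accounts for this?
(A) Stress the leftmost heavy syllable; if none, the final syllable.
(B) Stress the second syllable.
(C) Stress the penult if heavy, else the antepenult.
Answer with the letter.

C

Rule A → syllable 1 (observed: 3).
Rule B → syllable 2 (observed: 3).
Rule C → syllable 3 ✓.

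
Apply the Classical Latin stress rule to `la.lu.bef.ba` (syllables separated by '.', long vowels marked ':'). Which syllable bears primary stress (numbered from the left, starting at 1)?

Classical Latin: stress the penult if heavy (long vowel or closed), else the antepenult.
Weights: 2 lu L, 3 bef H, 4 ba L.
The penult (syllable 3, bef) is heavy, so it takes stress.
Stress on syllable 3: la.lu.ˈbef.ba.

3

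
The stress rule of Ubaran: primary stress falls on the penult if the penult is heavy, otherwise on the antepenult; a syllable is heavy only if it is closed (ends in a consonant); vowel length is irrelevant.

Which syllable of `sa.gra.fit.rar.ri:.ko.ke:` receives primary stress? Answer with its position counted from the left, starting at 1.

Weights: 5 ri: L, 6 ko L, 7 ke: L.
The penult (syllable 6, ko) is light, so stress falls on the antepenult (syllable 5, ri:).
Primary stress: syllable 5 → sa.gra.fit.rar.ˈri:.ko.ke:.

5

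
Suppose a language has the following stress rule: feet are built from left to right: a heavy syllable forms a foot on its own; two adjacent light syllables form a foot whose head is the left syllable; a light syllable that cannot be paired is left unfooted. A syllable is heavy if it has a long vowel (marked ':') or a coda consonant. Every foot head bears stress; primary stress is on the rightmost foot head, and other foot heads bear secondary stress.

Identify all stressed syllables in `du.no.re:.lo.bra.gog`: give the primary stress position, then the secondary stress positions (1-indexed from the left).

primary 6, secondary 1, 3, 4

Weights: 1 du L, 2 no L, 3 re: H, 4 lo L, 5 bra L, 6 gog H.
Parse left to right (heavy = foot alone; LL = one foot; stranded L unfooted): (ˈdu.no) (ˈre:) (ˈlo.bra) (ˈgog).
Foot heads: 1, 3, 4, 6.
Primary stress on the rightmost head = syllable 6.
Secondary stress on 1, 3, 4: ˌdu.no.ˌre:.ˌlo.bra.ˈgog.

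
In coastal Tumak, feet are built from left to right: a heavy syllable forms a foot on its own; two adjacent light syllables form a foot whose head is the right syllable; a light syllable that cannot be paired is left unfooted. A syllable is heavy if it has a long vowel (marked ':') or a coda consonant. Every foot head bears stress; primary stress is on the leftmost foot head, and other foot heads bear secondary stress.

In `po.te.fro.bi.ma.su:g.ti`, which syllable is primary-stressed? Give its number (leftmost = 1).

2

Weights: 1 po L, 2 te L, 3 fro L, 4 bi L, 5 ma L, 6 su:g H, 7 ti L.
Parse left to right (heavy = foot alone; LL = one foot; stranded L unfooted): (po.ˈte) (fro.ˈbi) ma (ˈsu:g) ti.
Foot heads: 2, 4, 6.
Primary stress on the leftmost head = syllable 2.
Primary stress: syllable 2 → po.ˈte.fro.bi.ma.su:g.ti.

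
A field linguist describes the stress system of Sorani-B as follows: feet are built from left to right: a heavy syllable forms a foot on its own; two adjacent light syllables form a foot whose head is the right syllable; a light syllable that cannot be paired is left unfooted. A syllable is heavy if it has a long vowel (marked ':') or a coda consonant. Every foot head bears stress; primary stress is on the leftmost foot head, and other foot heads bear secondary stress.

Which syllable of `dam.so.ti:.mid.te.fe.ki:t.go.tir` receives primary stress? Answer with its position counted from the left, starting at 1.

Weights: 1 dam H, 2 so L, 3 ti: H, 4 mid H, 5 te L, 6 fe L, 7 ki:t H, 8 go L, 9 tir H.
Parse left to right (heavy = foot alone; LL = one foot; stranded L unfooted): (ˈdam) so (ˈti:) (ˈmid) (te.ˈfe) (ˈki:t) go (ˈtir).
Foot heads: 1, 3, 4, 6, 7, 9.
Primary stress on the leftmost head = syllable 1.
Primary stress: syllable 1 → ˈdam.so.ti:.mid.te.fe.ki:t.go.tir.

1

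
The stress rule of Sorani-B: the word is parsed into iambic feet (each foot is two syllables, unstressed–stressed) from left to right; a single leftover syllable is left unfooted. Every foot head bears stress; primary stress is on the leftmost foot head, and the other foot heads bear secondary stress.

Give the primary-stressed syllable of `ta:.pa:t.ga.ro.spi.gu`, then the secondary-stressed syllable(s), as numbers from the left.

primary 2, secondary 4, 6

Parse left to right into iambic (σˈσ) feet: (ta:.ˈpa:t) (ga.ˈro) (spi.ˈgu).
Foot heads (stressed positions): 2, 4, 6.
End Rule Leftmost: primary stress on the leftmost head = syllable 2.
Secondary stress on 4, 6: ta:.ˈpa:t.ga.ˌro.spi.ˌgu.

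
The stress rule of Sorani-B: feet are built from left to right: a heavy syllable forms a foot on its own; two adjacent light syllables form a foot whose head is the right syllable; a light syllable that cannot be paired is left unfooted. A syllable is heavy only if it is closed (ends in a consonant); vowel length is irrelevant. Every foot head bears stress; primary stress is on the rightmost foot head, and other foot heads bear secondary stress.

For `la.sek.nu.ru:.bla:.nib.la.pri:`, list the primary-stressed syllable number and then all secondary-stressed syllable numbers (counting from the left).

Weights: 1 la L, 2 sek H, 3 nu L, 4 ru: L, 5 bla: L, 6 nib H, 7 la L, 8 pri: L.
Parse left to right (heavy = foot alone; LL = one foot; stranded L unfooted): la (ˈsek) (nu.ˈru:) bla: (ˈnib) (la.ˈpri:).
Foot heads: 2, 4, 6, 8.
Primary stress on the rightmost head = syllable 8.
Secondary stress on 2, 4, 6: la.ˌsek.nu.ˌru:.bla:.ˌnib.la.ˈpri:.

primary 8, secondary 2, 4, 6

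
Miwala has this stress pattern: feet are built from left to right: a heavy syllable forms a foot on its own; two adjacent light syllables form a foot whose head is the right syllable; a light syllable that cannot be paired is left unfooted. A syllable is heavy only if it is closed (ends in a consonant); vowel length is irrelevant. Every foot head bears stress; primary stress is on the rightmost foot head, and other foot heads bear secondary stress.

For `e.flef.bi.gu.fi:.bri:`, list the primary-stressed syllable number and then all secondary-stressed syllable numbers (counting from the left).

primary 6, secondary 2, 4

Weights: 1 e L, 2 flef H, 3 bi L, 4 gu L, 5 fi: L, 6 bri: L.
Parse left to right (heavy = foot alone; LL = one foot; stranded L unfooted): e (ˈflef) (bi.ˈgu) (fi:.ˈbri:).
Foot heads: 2, 4, 6.
Primary stress on the rightmost head = syllable 6.
Secondary stress on 2, 4: e.ˌflef.bi.ˌgu.fi:.ˈbri:.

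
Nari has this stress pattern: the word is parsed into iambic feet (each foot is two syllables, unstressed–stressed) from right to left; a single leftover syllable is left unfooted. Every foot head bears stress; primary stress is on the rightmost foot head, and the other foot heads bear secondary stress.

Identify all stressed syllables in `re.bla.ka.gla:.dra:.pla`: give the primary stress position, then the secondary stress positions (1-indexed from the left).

primary 6, secondary 2, 4

Parse right to left into iambic (σˈσ) feet: (re.ˈbla) (ka.ˈgla:) (dra:.ˈpla).
Foot heads (stressed positions): 2, 4, 6.
End Rule Rightmost: primary stress on the rightmost head = syllable 6.
Secondary stress on 2, 4: re.ˌbla.ka.ˌgla:.dra:.ˈpla.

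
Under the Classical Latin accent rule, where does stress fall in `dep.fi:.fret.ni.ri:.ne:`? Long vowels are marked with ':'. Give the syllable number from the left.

5

Classical Latin: stress the penult if heavy (long vowel or closed), else the antepenult.
Weights: 4 ni L, 5 ri: H, 6 ne: H.
The penult (syllable 5, ri:) is heavy, so it takes stress.
Stress on syllable 5: dep.fi:.fret.ni.ˈri:.ne:.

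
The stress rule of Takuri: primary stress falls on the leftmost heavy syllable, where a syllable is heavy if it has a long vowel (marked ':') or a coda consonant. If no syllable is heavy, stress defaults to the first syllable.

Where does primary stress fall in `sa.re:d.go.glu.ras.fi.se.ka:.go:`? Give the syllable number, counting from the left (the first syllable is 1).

Weights: 1 sa L, 2 re:d H, 3 go L, 4 glu L, 5 ras H, 6 fi L, 7 se L, 8 ka: H, 9 go: H.
Heavy syllables in the domain: 2, 5, 8, 9. The leftmost is syllable 2 (re:d).
Primary stress: syllable 2 → sa.ˈre:d.go.glu.ras.fi.se.ka:.go:.

2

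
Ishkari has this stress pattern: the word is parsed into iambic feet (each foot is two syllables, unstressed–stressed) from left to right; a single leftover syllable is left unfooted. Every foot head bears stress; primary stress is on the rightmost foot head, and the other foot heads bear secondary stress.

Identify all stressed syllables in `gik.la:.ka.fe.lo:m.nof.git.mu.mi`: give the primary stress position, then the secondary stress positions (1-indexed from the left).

primary 8, secondary 2, 4, 6

Parse left to right into iambic (σˈσ) feet: (gik.ˈla:) (ka.ˈfe) (lo:m.ˈnof) (git.ˈmu) mi. Syllable 9 is left unfooted.
Foot heads (stressed positions): 2, 4, 6, 8.
End Rule Rightmost: primary stress on the rightmost head = syllable 8.
Secondary stress on 2, 4, 6: gik.ˌla:.ka.ˌfe.lo:m.ˌnof.git.ˈmu.mi.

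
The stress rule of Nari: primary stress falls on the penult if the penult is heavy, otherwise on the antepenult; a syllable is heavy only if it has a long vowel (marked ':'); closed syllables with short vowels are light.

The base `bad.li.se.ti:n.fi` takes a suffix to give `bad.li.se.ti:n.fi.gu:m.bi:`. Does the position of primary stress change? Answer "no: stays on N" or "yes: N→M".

yes: 4→6

Base `bad.li.se.ti:n.fi` (5 syllables):
  Weights: 3 se L, 4 ti:n H, 5 fi L.
  The penult (syllable 4, ti:n) is heavy, so it takes stress.
  → primary stress on syllable 4.
Suffixed `bad.li.se.ti:n.fi.gu:m.bi:` (7 syllables):
  Weights: 5 fi L, 6 gu:m H, 7 bi: H.
  The penult (syllable 6, gu:m) is heavy, so it takes stress.
  → primary stress on syllable 6.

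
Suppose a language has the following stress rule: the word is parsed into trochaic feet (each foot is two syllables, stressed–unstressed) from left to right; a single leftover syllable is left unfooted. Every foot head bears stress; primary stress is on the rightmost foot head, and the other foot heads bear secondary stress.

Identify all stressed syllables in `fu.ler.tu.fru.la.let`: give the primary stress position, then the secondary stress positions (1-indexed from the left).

Parse left to right into trochaic (ˈσσ) feet: (ˈfu.ler) (ˈtu.fru) (ˈla.let).
Foot heads (stressed positions): 1, 3, 5.
End Rule Rightmost: primary stress on the rightmost head = syllable 5.
Secondary stress on 1, 3: ˌfu.ler.ˌtu.fru.ˈla.let.

primary 5, secondary 1, 3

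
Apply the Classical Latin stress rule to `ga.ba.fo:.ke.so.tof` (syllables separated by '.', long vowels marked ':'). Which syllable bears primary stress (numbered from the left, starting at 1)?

4

Classical Latin: stress the penult if heavy (long vowel or closed), else the antepenult.
Weights: 4 ke L, 5 so L, 6 tof H.
The penult (syllable 5, so) is light, so stress falls on the antepenult (syllable 4, ke).
Stress on syllable 4: ga.ba.fo:.ˈke.so.tof.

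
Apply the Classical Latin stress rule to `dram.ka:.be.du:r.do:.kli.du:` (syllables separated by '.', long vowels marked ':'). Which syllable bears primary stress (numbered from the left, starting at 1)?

5

Classical Latin: stress the penult if heavy (long vowel or closed), else the antepenult.
Weights: 5 do: H, 6 kli L, 7 du: H.
The penult (syllable 6, kli) is light, so stress falls on the antepenult (syllable 5, do:).
Stress on syllable 5: dram.ka:.be.du:r.ˈdo:.kli.du:.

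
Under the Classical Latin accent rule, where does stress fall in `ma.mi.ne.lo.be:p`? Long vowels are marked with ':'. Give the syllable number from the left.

Classical Latin: stress the penult if heavy (long vowel or closed), else the antepenult.
Weights: 3 ne L, 4 lo L, 5 be:p H.
The penult (syllable 4, lo) is light, so stress falls on the antepenult (syllable 3, ne).
Stress on syllable 3: ma.mi.ˈne.lo.be:p.

3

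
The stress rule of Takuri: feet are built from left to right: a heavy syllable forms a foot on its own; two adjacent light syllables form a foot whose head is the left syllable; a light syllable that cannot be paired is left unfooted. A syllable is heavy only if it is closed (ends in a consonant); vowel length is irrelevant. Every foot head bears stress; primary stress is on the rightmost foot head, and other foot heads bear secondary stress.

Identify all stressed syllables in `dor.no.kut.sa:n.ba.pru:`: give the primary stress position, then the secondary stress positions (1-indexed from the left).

Weights: 1 dor H, 2 no L, 3 kut H, 4 sa:n H, 5 ba L, 6 pru: L.
Parse left to right (heavy = foot alone; LL = one foot; stranded L unfooted): (ˈdor) no (ˈkut) (ˈsa:n) (ˈba.pru:).
Foot heads: 1, 3, 4, 5.
Primary stress on the rightmost head = syllable 5.
Secondary stress on 1, 3, 4: ˌdor.no.ˌkut.ˌsa:n.ˈba.pru:.

primary 5, secondary 1, 3, 4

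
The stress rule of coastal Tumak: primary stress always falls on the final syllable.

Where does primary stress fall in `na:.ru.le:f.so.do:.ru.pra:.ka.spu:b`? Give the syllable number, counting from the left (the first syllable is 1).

9

The word has 9 syllables; the final syllable is syllable 9 (spu:b).
Primary stress: syllable 9 → na:.ru.le:f.so.do:.ru.pra:.ka.ˈspu:b.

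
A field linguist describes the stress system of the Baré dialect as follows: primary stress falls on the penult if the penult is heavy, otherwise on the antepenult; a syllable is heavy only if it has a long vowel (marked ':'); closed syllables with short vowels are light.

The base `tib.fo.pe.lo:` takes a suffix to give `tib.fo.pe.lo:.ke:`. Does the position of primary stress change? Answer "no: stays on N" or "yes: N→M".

yes: 2→4

Base `tib.fo.pe.lo:` (4 syllables):
  Weights: 2 fo L, 3 pe L, 4 lo: H.
  The penult (syllable 3, pe) is light, so stress falls on the antepenult (syllable 2, fo).
  → primary stress on syllable 2.
Suffixed `tib.fo.pe.lo:.ke:` (5 syllables):
  Weights: 3 pe L, 4 lo: H, 5 ke: H.
  The penult (syllable 4, lo:) is heavy, so it takes stress.
  → primary stress on syllable 4.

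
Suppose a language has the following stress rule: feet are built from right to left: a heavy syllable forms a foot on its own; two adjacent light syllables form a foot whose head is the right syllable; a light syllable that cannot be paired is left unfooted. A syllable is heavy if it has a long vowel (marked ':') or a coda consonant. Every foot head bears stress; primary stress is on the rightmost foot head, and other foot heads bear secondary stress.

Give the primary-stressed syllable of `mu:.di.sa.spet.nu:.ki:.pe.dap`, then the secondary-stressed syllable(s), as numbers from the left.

Weights: 1 mu: H, 2 di L, 3 sa L, 4 spet H, 5 nu: H, 6 ki: H, 7 pe L, 8 dap H.
Parse right to left (heavy = foot alone; LL = one foot; stranded L unfooted): (ˈmu:) (di.ˈsa) (ˈspet) (ˈnu:) (ˈki:) pe (ˈdap).
Foot heads: 1, 3, 4, 5, 6, 8.
Primary stress on the rightmost head = syllable 8.
Secondary stress on 1, 3, 4, 5, 6: ˌmu:.di.ˌsa.ˌspet.ˌnu:.ˌki:.pe.ˈdap.

primary 8, secondary 1, 3, 4, 5, 6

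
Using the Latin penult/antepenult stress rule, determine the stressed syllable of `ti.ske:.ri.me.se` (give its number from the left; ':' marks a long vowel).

Classical Latin: stress the penult if heavy (long vowel or closed), else the antepenult.
Weights: 3 ri L, 4 me L, 5 se L.
The penult (syllable 4, me) is light, so stress falls on the antepenult (syllable 3, ri).
Stress on syllable 3: ti.ske:.ˈri.me.se.

3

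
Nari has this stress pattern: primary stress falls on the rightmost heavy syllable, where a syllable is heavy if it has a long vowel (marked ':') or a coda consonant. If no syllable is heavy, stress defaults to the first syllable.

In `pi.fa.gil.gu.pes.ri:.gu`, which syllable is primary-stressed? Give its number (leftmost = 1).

Weights: 1 pi L, 2 fa L, 3 gil H, 4 gu L, 5 pes H, 6 ri: H, 7 gu L.
Heavy syllables in the domain: 3, 5, 6. The rightmost is syllable 6 (ri:).
Primary stress: syllable 6 → pi.fa.gil.gu.pes.ˈri:.gu.

6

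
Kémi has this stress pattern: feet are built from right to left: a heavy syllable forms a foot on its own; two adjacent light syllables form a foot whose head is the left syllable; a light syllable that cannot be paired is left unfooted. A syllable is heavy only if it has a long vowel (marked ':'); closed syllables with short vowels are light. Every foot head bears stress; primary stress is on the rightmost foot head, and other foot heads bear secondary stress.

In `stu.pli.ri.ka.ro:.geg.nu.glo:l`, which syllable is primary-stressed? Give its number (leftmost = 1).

Weights: 1 stu L, 2 pli L, 3 ri L, 4 ka L, 5 ro: H, 6 geg L, 7 nu L, 8 glo:l H.
Parse right to left (heavy = foot alone; LL = one foot; stranded L unfooted): (ˈstu.pli) (ˈri.ka) (ˈro:) (ˈgeg.nu) (ˈglo:l).
Foot heads: 1, 3, 5, 6, 8.
Primary stress on the rightmost head = syllable 8.
Primary stress: syllable 8 → stu.pli.ri.ka.ro:.geg.nu.ˈglo:l.

8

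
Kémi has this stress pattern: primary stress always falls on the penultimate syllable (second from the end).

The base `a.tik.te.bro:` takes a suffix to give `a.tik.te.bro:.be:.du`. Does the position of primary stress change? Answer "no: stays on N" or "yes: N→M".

yes: 3→5

Base `a.tik.te.bro:` (4 syllables):
  The word has 4 syllables; the penultimate syllable (second from the end) is syllable 3 (te).
  → primary stress on syllable 3.
Suffixed `a.tik.te.bro:.be:.du` (6 syllables):
  The word has 6 syllables; the penultimate syllable (second from the end) is syllable 5 (be:).
  → primary stress on syllable 5.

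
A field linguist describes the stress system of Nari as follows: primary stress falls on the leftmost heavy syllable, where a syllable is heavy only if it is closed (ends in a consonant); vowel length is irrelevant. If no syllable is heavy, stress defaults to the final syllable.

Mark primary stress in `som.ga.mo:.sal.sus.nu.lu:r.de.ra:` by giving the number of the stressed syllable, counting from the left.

1

Weights: 1 som H, 2 ga L, 3 mo: L, 4 sal H, 5 sus H, 6 nu L, 7 lu:r H, 8 de L, 9 ra: L.
Heavy syllables in the domain: 1, 4, 5, 7. The leftmost is syllable 1 (som).
Primary stress: syllable 1 → ˈsom.ga.mo:.sal.sus.nu.lu:r.de.ra:.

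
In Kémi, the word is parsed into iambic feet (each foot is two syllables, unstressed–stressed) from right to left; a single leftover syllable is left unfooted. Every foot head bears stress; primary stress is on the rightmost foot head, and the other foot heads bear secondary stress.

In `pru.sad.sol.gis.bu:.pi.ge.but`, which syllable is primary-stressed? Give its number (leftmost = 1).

8

Parse right to left into iambic (σˈσ) feet: (pru.ˈsad) (sol.ˈgis) (bu:.ˈpi) (ge.ˈbut).
Foot heads (stressed positions): 2, 4, 6, 8.
End Rule Rightmost: primary stress on the rightmost head = syllable 8.
Primary stress: syllable 8 → pru.sad.sol.gis.bu:.pi.ge.ˈbut.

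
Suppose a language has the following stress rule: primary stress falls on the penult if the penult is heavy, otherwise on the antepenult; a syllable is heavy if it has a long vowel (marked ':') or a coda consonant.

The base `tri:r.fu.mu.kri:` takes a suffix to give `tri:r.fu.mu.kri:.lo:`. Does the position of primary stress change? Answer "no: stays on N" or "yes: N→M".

yes: 2→4

Base `tri:r.fu.mu.kri:` (4 syllables):
  Weights: 2 fu L, 3 mu L, 4 kri: H.
  The penult (syllable 3, mu) is light, so stress falls on the antepenult (syllable 2, fu).
  → primary stress on syllable 2.
Suffixed `tri:r.fu.mu.kri:.lo:` (5 syllables):
  Weights: 3 mu L, 4 kri: H, 5 lo: H.
  The penult (syllable 4, kri:) is heavy, so it takes stress.
  → primary stress on syllable 4.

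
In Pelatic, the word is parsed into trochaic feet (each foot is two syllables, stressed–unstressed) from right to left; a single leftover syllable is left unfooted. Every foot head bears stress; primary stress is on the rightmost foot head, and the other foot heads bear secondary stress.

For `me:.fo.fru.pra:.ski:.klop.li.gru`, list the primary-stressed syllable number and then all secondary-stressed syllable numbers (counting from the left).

primary 7, secondary 1, 3, 5

Parse right to left into trochaic (ˈσσ) feet: (ˈme:.fo) (ˈfru.pra:) (ˈski:.klop) (ˈli.gru).
Foot heads (stressed positions): 1, 3, 5, 7.
End Rule Rightmost: primary stress on the rightmost head = syllable 7.
Secondary stress on 1, 3, 5: ˌme:.fo.ˌfru.pra:.ˌski:.klop.ˈli.gru.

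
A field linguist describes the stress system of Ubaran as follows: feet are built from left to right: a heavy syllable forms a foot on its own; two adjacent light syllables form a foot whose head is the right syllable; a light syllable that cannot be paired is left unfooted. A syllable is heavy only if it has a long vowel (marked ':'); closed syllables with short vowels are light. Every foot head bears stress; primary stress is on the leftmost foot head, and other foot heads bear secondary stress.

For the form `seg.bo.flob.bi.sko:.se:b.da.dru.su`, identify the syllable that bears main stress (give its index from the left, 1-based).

2

Weights: 1 seg L, 2 bo L, 3 flob L, 4 bi L, 5 sko: H, 6 se:b H, 7 da L, 8 dru L, 9 su L.
Parse left to right (heavy = foot alone; LL = one foot; stranded L unfooted): (seg.ˈbo) (flob.ˈbi) (ˈsko:) (ˈse:b) (da.ˈdru) su.
Foot heads: 2, 4, 5, 6, 8.
Primary stress on the leftmost head = syllable 2.
Primary stress: syllable 2 → seg.ˈbo.flob.bi.sko:.se:b.da.dru.su.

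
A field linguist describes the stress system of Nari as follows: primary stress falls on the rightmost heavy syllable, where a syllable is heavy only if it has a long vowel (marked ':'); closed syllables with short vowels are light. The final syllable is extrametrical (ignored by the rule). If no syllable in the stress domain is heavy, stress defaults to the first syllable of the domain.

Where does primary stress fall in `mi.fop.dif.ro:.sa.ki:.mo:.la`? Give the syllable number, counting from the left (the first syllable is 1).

The final syllable (8, la) is extrametrical; the stress domain is syllables 1–7.
Weights: 1 mi L, 2 fop L, 3 dif L, 4 ro: H, 5 sa L, 6 ki: H, 7 mo: H.
Heavy syllables in the domain: 4, 6, 7. The rightmost is syllable 7 (mo:).
Primary stress: syllable 7 → mi.fop.dif.ro:.sa.ki:.ˈmo:.la.

7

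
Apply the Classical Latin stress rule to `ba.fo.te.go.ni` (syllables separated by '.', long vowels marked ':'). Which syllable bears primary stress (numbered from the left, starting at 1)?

3

Classical Latin: stress the penult if heavy (long vowel or closed), else the antepenult.
Weights: 3 te L, 4 go L, 5 ni L.
The penult (syllable 4, go) is light, so stress falls on the antepenult (syllable 3, te).
Stress on syllable 3: ba.fo.ˈte.go.ni.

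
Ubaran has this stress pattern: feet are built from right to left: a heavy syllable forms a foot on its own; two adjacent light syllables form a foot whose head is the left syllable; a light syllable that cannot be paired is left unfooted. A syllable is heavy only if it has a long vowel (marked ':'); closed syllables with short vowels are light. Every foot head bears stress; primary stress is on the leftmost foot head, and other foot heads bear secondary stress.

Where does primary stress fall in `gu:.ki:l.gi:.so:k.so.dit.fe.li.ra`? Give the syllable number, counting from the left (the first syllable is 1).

Weights: 1 gu: H, 2 ki:l H, 3 gi: H, 4 so:k H, 5 so L, 6 dit L, 7 fe L, 8 li L, 9 ra L.
Parse right to left (heavy = foot alone; LL = one foot; stranded L unfooted): (ˈgu:) (ˈki:l) (ˈgi:) (ˈso:k) so (ˈdit.fe) (ˈli.ra).
Foot heads: 1, 2, 3, 4, 6, 8.
Primary stress on the leftmost head = syllable 1.
Primary stress: syllable 1 → ˈgu:.ki:l.gi:.so:k.so.dit.fe.li.ra.

1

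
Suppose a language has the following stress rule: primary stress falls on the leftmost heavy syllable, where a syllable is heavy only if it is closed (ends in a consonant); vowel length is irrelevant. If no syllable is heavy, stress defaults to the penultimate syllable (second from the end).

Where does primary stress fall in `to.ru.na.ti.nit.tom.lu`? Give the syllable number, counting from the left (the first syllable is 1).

Weights: 1 to L, 2 ru L, 3 na L, 4 ti L, 5 nit H, 6 tom H, 7 lu L.
Heavy syllables in the domain: 5, 6. The leftmost is syllable 5 (nit).
Primary stress: syllable 5 → to.ru.na.ti.ˈnit.tom.lu.

5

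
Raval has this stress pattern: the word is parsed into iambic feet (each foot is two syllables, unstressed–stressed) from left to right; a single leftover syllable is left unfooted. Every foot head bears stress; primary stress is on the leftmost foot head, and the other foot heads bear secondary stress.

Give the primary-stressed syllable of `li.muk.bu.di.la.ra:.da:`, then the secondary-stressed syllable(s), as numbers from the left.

primary 2, secondary 4, 6

Parse left to right into iambic (σˈσ) feet: (li.ˈmuk) (bu.ˈdi) (la.ˈra:) da:. Syllable 7 is left unfooted.
Foot heads (stressed positions): 2, 4, 6.
End Rule Leftmost: primary stress on the leftmost head = syllable 2.
Secondary stress on 4, 6: li.ˈmuk.bu.ˌdi.la.ˌra:.da:.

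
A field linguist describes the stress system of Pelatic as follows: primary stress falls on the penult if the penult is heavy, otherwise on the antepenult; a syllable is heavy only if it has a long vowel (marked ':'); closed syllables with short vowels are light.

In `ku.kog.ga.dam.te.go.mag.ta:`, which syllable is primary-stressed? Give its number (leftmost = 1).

6

Weights: 6 go L, 7 mag L, 8 ta: H.
The penult (syllable 7, mag) is light, so stress falls on the antepenult (syllable 6, go).
Primary stress: syllable 6 → ku.kog.ga.dam.te.ˈgo.mag.ta:.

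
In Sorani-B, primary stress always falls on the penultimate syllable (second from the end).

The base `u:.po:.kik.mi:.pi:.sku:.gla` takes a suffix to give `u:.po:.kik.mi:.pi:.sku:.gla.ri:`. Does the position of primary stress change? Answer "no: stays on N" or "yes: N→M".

Base `u:.po:.kik.mi:.pi:.sku:.gla` (7 syllables):
  The word has 7 syllables; the penultimate syllable (second from the end) is syllable 6 (sku:).
  → primary stress on syllable 6.
Suffixed `u:.po:.kik.mi:.pi:.sku:.gla.ri:` (8 syllables):
  The word has 8 syllables; the penultimate syllable (second from the end) is syllable 7 (gla).
  → primary stress on syllable 7.

yes: 6→7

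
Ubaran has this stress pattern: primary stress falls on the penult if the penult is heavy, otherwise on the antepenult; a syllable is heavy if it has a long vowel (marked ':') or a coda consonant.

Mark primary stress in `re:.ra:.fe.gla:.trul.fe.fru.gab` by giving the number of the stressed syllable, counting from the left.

6

Weights: 6 fe L, 7 fru L, 8 gab H.
The penult (syllable 7, fru) is light, so stress falls on the antepenult (syllable 6, fe).
Primary stress: syllable 6 → re:.ra:.fe.gla:.trul.ˈfe.fru.gab.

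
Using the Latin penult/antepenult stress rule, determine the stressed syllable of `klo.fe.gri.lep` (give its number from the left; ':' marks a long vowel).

Classical Latin: stress the penult if heavy (long vowel or closed), else the antepenult.
Weights: 2 fe L, 3 gri L, 4 lep H.
The penult (syllable 3, gri) is light, so stress falls on the antepenult (syllable 2, fe).
Stress on syllable 2: klo.ˈfe.gri.lep.

2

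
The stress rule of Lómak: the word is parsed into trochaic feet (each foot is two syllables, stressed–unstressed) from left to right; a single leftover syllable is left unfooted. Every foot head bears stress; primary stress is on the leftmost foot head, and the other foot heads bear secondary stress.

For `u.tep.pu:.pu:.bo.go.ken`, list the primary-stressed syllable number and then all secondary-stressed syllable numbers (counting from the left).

Parse left to right into trochaic (ˈσσ) feet: (ˈu.tep) (ˈpu:.pu:) (ˈbo.go) ken. Syllable 7 is left unfooted.
Foot heads (stressed positions): 1, 3, 5.
End Rule Leftmost: primary stress on the leftmost head = syllable 1.
Secondary stress on 3, 5: ˈu.tep.ˌpu:.pu:.ˌbo.go.ken.

primary 1, secondary 3, 5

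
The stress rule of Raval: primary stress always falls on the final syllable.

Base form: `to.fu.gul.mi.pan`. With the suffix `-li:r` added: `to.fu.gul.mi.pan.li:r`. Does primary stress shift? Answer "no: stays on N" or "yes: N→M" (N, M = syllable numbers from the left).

Base `to.fu.gul.mi.pan` (5 syllables):
  The word has 5 syllables; the final syllable is syllable 5 (pan).
  → primary stress on syllable 5.
Suffixed `to.fu.gul.mi.pan.li:r` (6 syllables):
  The word has 6 syllables; the final syllable is syllable 6 (li:r).
  → primary stress on syllable 6.

yes: 5→6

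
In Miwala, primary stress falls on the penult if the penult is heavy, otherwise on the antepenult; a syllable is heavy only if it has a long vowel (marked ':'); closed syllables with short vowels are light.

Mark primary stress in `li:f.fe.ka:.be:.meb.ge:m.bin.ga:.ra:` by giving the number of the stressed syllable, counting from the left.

8

Weights: 7 bin L, 8 ga: H, 9 ra: H.
The penult (syllable 8, ga:) is heavy, so it takes stress.
Primary stress: syllable 8 → li:f.fe.ka:.be:.meb.ge:m.bin.ˈga:.ra:.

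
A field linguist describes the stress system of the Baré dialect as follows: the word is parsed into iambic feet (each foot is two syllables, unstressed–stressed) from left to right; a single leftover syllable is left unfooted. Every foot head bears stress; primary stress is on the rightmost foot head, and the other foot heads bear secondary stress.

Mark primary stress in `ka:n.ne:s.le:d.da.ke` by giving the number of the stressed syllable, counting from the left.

4

Parse left to right into iambic (σˈσ) feet: (ka:n.ˈne:s) (le:d.ˈda) ke. Syllable 5 is left unfooted.
Foot heads (stressed positions): 2, 4.
End Rule Rightmost: primary stress on the rightmost head = syllable 4.
Primary stress: syllable 4 → ka:n.ne:s.le:d.ˈda.ke.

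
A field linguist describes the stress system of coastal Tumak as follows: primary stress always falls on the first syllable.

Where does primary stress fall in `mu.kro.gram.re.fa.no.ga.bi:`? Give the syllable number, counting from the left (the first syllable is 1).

The word has 8 syllables; the first syllable is syllable 1 (mu).
Primary stress: syllable 1 → ˈmu.kro.gram.re.fa.no.ga.bi:.

1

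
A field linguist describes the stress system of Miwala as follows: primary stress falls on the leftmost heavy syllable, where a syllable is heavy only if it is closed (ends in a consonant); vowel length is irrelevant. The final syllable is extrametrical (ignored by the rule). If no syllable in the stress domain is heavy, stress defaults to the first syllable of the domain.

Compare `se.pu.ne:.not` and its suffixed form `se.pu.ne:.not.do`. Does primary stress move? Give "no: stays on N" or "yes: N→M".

Base `se.pu.ne:.not` (4 syllables):
  The final syllable (4, not) is extrametrical; the stress domain is syllables 1–3.
  Weights: 1 se L, 2 pu L, 3 ne: L.
  No heavy syllable in the domain; default to the first syllable of the domain = syllable 1.
  → primary stress on syllable 1.
Suffixed `se.pu.ne:.not.do` (5 syllables):
  The final syllable (5, do) is extrametrical; the stress domain is syllables 1–4.
  Weights: 1 se L, 2 pu L, 3 ne: L, 4 not H.
  Heavy syllables in the domain: 4. The leftmost is syllable 4 (not).
  → primary stress on syllable 4.

yes: 1→4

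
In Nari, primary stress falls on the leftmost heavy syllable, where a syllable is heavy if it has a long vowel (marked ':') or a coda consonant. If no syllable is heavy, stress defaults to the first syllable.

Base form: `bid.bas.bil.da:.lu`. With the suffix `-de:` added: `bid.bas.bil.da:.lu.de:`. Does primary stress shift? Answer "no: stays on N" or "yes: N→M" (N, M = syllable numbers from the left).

Base `bid.bas.bil.da:.lu` (5 syllables):
  Weights: 1 bid H, 2 bas H, 3 bil H, 4 da: H, 5 lu L.
  Heavy syllables in the domain: 1, 2, 3, 4. The leftmost is syllable 1 (bid).
  → primary stress on syllable 1.
Suffixed `bid.bas.bil.da:.lu.de:` (6 syllables):
  Weights: 1 bid H, 2 bas H, 3 bil H, 4 da: H, 5 lu L, 6 de: H.
  Heavy syllables in the domain: 1, 2, 3, 4, 6. The leftmost is syllable 1 (bid).
  → primary stress on syllable 1.

no: stays on 1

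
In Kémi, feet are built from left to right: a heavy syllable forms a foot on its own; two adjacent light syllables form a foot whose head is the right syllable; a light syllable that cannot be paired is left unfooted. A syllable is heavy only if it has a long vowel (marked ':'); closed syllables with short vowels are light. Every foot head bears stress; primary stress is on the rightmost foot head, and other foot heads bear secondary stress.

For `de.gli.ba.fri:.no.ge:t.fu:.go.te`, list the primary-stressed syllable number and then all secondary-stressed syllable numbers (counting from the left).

Weights: 1 de L, 2 gli L, 3 ba L, 4 fri: H, 5 no L, 6 ge:t H, 7 fu: H, 8 go L, 9 te L.
Parse left to right (heavy = foot alone; LL = one foot; stranded L unfooted): (de.ˈgli) ba (ˈfri:) no (ˈge:t) (ˈfu:) (go.ˈte).
Foot heads: 2, 4, 6, 7, 9.
Primary stress on the rightmost head = syllable 9.
Secondary stress on 2, 4, 6, 7: de.ˌgli.ba.ˌfri:.no.ˌge:t.ˌfu:.go.ˈte.

primary 9, secondary 2, 4, 6, 7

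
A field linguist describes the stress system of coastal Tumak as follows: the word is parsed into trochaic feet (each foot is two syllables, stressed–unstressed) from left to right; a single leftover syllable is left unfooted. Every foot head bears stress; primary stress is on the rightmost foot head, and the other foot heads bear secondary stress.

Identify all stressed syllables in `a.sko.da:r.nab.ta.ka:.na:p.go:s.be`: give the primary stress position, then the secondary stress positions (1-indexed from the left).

primary 7, secondary 1, 3, 5

Parse left to right into trochaic (ˈσσ) feet: (ˈa.sko) (ˈda:r.nab) (ˈta.ka:) (ˈna:p.go:s) be. Syllable 9 is left unfooted.
Foot heads (stressed positions): 1, 3, 5, 7.
End Rule Rightmost: primary stress on the rightmost head = syllable 7.
Secondary stress on 1, 3, 5: ˌa.sko.ˌda:r.nab.ˌta.ka:.ˈna:p.go:s.be.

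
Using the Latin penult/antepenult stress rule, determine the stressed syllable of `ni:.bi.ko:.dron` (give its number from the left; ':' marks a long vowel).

3

Classical Latin: stress the penult if heavy (long vowel or closed), else the antepenult.
Weights: 2 bi L, 3 ko: H, 4 dron H.
The penult (syllable 3, ko:) is heavy, so it takes stress.
Stress on syllable 3: ni:.bi.ˈko:.dron.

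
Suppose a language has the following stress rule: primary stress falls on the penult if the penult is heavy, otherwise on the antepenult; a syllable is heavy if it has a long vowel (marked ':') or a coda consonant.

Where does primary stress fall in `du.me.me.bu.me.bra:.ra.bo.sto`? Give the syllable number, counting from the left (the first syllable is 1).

Weights: 7 ra L, 8 bo L, 9 sto L.
The penult (syllable 8, bo) is light, so stress falls on the antepenult (syllable 7, ra).
Primary stress: syllable 7 → du.me.me.bu.me.bra:.ˈra.bo.sto.

7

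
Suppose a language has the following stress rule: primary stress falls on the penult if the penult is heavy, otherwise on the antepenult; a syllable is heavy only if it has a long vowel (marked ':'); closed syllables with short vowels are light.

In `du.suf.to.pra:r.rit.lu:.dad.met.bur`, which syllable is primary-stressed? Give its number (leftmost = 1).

Weights: 7 dad L, 8 met L, 9 bur L.
The penult (syllable 8, met) is light, so stress falls on the antepenult (syllable 7, dad).
Primary stress: syllable 7 → du.suf.to.pra:r.rit.lu:.ˈdad.met.bur.

7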